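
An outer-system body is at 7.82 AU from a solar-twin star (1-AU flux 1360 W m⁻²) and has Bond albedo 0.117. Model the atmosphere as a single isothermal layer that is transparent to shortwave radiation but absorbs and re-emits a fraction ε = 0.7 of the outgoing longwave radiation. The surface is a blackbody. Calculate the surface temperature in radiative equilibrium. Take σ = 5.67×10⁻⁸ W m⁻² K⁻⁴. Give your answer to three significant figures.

107 K

Flux at the orbit: S = 1360/(7.82)² = 22.24 W m⁻².
At the top of the atmosphere, σT_e⁴ = S(1−α)/4 = 4.909 W m⁻², giving T_e = 96.46 K.
For a single slab of emissivity ε, T_s⁴ = 2T_e⁴/(2−ε); thus T_s = 96.46·(1.538)^(1/4) = 107.4 K.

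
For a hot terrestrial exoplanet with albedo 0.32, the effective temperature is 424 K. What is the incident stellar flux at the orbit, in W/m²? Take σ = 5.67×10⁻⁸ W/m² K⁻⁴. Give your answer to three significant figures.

From S(1−α)/4 = σT⁴: S = 4σT⁴/(1−α).
The emitted flux is σT⁴ = 1833 W/m².
So S = 4×1833/(1−0.32) = 10780 W/m².

10800 W/m²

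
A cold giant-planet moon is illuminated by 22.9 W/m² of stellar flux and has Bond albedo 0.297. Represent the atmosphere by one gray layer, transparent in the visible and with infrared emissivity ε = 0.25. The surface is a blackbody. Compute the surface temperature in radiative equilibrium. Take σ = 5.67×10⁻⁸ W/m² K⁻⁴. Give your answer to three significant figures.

94.9 K

Effective emission temperature (TOA balance): σT_e⁴ = S(1−α)/4 = 4.025 W/m² → T_e = 91.79 K.
Surface balance with a leaky layer gives σT_s⁴ = σT_e⁴·2/(2−ε), so T_s = T_e·[2/(2−0.25)]^(1/4) = 94.90 K.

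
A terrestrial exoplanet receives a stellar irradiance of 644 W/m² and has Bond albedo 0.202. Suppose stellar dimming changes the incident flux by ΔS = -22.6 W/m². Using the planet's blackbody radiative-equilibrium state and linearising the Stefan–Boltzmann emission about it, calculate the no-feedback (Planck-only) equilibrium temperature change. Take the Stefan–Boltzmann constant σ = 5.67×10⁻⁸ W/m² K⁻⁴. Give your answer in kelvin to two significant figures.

-1.9 K

Reference equilibrium: T_e = [S(1−α)/(4σ)]^(1/4) = 218.2 K.
Only a fraction (1−α) is absorbed and it's spread over 4πR², so ΔF = (1−α)ΔS/4 = -4.509 W/m².
Planck response: λ_P = 4σT_e³ = 4·5.67×10⁻⁸·(218.2)³ = 2.355 W/m²/K.
ΔT₀ = ΔF/λ_P = -4.509/2.355 = -1.91 K.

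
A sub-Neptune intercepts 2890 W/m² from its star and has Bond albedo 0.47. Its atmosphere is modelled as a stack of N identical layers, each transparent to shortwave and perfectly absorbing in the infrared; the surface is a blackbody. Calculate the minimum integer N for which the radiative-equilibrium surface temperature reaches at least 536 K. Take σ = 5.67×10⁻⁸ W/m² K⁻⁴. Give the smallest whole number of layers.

12

Top-of-atmosphere balance: σT_e⁴ = S(1−α)/4 = 382.9 W/m² → T_e = 286.7 K.
Need (N+1)T_e⁴ ≥ T_s⁴, i.e. N+1 ≥ (536/286.7)⁴ = 12.222.
The minimum whole number is N = 12.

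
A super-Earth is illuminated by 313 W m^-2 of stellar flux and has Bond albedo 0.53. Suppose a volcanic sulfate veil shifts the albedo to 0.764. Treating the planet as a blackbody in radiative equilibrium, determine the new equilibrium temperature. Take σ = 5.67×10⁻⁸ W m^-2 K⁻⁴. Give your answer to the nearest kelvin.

134 kelvin

With the new albedo, S(1−α₂)/4 = 18.47 W m^-2, so T₂ = 134.3 K.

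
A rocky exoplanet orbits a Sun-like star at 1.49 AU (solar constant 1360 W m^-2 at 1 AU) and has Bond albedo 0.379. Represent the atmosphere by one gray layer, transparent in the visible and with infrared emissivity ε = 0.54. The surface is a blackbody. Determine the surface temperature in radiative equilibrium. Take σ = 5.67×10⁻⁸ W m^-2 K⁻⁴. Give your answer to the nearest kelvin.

219 kelvin

Flux at the orbit: S = 1360/(1.49)² = 612.6 W m^-2.
At the top of the atmosphere, σT_e⁴ = S(1−α)/4 = 95.10 W m^-2, giving T_e = 202.4 K.
The surface balance (absorbed SW + ε·downward IR = σT_s⁴) with T_a⁴ = T_s⁴/2 reduces to T_s = T_e·[2/(2−ε)]^¼ = 218.9 K.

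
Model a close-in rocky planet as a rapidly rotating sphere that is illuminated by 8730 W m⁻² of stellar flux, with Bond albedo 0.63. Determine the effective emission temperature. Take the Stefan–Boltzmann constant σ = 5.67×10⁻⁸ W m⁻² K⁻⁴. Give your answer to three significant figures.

345 kelvin

Averaging over the sphere, the absorbed flux is S(1−α)/4 = 807.5 W m⁻².
In equilibrium σT⁴ equals this, so T = 345.5 K.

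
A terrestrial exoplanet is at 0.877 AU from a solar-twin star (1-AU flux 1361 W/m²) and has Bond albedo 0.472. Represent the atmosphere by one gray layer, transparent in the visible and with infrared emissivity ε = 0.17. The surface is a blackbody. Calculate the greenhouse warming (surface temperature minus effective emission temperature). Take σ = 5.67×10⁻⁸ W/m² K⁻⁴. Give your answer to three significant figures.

5.69 K

Irradiance scales as 1/d², so S = 1361 W/m² × (1/0.877)² = 1770 W/m².
The planet radiates to space at T_e = [S(1−α)/(4σ)]^(1/4) = 253.3 K.
For a single slab of emissivity ε, T_s⁴ = 2T_e⁴/(2−ε); thus T_s = 253.3·(1.093)^(1/4) = 259.0 K.
T_s − T_e = 259.0 − 253.3 = 5.689 K.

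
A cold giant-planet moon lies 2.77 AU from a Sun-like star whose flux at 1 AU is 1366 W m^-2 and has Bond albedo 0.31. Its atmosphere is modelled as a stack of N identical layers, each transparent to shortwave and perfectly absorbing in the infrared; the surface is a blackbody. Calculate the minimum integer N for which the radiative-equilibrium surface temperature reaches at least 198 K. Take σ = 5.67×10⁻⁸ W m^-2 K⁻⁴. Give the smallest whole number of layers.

Flux at the orbit: S = 1366/(2.77)² = 178.0 W m^-2.
The effective emission temperature is T_e = [S(1−α)/(4σ)]^¼ = 152.6 K.
Since T_s⁴ = (N+1)T_e⁴, we need N ≥ (T_s/T_e)⁴ − 1 = 1.838.
So N ≥ 1.838; the smallest integer is N = 2.

2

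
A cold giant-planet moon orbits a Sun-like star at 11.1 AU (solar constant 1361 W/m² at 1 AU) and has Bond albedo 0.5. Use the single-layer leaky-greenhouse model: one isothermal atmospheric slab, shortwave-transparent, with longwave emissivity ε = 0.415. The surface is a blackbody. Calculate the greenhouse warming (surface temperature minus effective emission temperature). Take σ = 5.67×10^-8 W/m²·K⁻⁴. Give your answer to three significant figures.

By the inverse-square law, S = 1361/11.1² = 11.05 W/m².
The planet radiates to space at T_e = [S(1−α)/(4σ)]^(1/4) = 70.25 K.
Surface balance with a leaky layer gives σT_s⁴ = σT_e⁴·2/(2−ε), so T_s = T_e·[2/(2−0.415)]^(1/4) = 74.45 K.
Greenhouse warming: T_s − T_e = 4.205 K.

4.21 kelvin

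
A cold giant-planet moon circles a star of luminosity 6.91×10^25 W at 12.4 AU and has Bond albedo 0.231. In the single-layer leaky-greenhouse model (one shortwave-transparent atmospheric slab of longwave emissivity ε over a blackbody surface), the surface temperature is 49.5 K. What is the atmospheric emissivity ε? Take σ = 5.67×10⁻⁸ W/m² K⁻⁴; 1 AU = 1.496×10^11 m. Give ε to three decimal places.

0.195

d = 12.4 × 1.496×10^11 m = 1.855×10^12 m.
Spreading L over a sphere of radius d: S = 6.91×10^25/(4π·1.86×10^12²) = 1.598 W/m².
TOA balance gives T_e = 48.25 K.
Inverting T_s⁴ = 2T_e⁴/(2−ε): (T_e/T_s)⁴ = 0.9025, so ε = 2(1 − 0.9025) = 0.1951.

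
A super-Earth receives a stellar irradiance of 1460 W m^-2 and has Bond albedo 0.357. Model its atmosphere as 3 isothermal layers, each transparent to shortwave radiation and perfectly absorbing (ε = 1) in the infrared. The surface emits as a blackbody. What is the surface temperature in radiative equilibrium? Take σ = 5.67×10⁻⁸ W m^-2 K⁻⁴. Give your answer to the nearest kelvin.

359 K

Top-of-atmosphere balance: σT_e⁴ = S(1−α)/4 = 234.7 W m^-2 → T_e = 253.6 K.
Layer-by-layer balance gives σT_s⁴ = (N+1)σT_e⁴, so T_s = 4^¼·253.6 = 358.7 K.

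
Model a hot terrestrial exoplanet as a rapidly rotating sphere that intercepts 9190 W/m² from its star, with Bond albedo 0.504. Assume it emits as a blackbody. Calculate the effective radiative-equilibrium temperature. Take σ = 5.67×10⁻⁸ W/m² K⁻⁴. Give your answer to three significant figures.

377 kelvin

Absorbed flux (global mean): S(1−α)/4 = 9190·0.496/4 = 1140 W/m².
In equilibrium σT⁴ equals this, so T = 376.5 K.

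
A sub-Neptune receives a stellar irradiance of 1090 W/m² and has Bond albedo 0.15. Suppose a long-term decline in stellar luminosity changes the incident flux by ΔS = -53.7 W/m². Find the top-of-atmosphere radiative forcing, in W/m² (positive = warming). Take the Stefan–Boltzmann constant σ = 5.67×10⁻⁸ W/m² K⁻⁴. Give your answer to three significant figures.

-11.4 W/m²

Only a fraction (1−α) is absorbed and it's spread over 4πR², so ΔF = (1−α)ΔS/4 = -11.41 W/m².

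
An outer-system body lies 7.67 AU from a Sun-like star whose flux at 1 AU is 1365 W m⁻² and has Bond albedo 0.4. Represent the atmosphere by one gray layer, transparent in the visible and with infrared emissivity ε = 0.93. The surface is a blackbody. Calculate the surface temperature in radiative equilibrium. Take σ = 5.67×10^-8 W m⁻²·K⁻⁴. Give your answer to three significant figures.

103 K

By the inverse-square law, S = 1365/7.67² = 23.20 W m⁻².
Effective emission temperature (TOA balance): σT_e⁴ = S(1−α)/4 = 3.480 W m⁻² → T_e = 88.51 K.
For a single slab of emissivity ε, T_s⁴ = 2T_e⁴/(2−ε); thus T_s = 88.51·(1.869)^(1/4) = 103.5 K.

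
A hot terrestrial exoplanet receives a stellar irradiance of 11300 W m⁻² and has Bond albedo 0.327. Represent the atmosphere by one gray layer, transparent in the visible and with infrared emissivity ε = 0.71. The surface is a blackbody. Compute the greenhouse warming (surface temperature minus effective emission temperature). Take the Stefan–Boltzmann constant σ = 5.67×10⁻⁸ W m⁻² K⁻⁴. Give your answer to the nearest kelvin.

The planet radiates to space at T_e = [S(1−α)/(4σ)]^(1/4) = 427.9 K.
Surface balance with a leaky layer gives σT_s⁴ = σT_e⁴·2/(2−ε), so T_s = T_e·[2/(2−0.71)]^(1/4) = 477.5 K.
Greenhouse warming: T_s − T_e = 49.58 K.

50 kelvin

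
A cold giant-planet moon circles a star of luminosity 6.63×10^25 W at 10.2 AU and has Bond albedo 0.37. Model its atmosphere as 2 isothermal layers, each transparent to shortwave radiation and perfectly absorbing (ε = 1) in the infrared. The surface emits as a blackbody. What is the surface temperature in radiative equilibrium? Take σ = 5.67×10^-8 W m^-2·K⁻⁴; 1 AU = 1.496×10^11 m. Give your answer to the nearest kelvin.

Orbital distance: d = 10.2 AU = 1.526×10^12 m.
Spreading L over a sphere of radius d: S = 6.63×10^25/(4π·1.53×10^12²) = 2.266 W m^-2.
The effective emission temperature is T_e = [S(1−α)/(4σ)]^¼ = 50.09 K.
Layer-by-layer balance gives σT_s⁴ = (N+1)σT_e⁴, so T_s = 3^¼·50.09 = 65.92 K.

66 K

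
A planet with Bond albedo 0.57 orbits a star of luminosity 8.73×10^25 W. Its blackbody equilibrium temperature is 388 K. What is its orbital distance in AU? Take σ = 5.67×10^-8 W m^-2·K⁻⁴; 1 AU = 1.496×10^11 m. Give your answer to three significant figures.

0.161 AU

Required flux: S = 4σT⁴/(1−α) = 11950 W m^-2.
S = L/(4πd²) → d = √(L/4πS) = √(8.73×10^25/(4π·11950)) = 2.411×10^10 m = 0.1611 AU.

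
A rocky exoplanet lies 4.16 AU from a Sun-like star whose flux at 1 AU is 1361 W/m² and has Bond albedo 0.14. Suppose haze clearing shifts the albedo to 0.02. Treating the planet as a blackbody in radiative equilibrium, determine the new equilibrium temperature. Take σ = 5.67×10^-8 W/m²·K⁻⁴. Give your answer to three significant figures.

136 K

Flux at the orbit: S = 1361/(4.16)² = 78.65 W/m².
New equilibrium: T₂ = [(1−0.02)·78.65/(4σ)]^(1/4) = 135.8 K.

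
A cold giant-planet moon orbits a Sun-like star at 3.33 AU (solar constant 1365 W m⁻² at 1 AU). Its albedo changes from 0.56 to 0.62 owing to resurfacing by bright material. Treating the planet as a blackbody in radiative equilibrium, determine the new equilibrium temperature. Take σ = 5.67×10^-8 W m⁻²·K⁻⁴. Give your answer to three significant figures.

Irradiance scales as 1/d², so S = 1365 W m⁻² × (1/3.33)² = 123.1 W m⁻².
New equilibrium: T₂ = [(1−0.62)·123.1/(4σ)]^(1/4) = 119.8 K.

120 K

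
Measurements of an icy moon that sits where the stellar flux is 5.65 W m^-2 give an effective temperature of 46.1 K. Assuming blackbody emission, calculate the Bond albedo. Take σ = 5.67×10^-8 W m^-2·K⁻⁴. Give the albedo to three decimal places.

0.819

From σT⁴ = S(1−α)/4 we invert for α: 1−α = 4σT⁴/S.
4σT⁴ = 4·5.67×10⁻⁸·(46.1)⁴ = 1.024 W m^-2.
1−α = 1.024/5.650 = 0.1813, so α = 0.8187.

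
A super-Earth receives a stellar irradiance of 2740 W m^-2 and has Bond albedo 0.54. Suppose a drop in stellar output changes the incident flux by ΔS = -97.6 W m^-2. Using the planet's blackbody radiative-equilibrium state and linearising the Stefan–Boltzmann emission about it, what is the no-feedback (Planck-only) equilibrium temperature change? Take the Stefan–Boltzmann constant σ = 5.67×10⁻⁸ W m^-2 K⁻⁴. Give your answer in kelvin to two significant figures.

Reference equilibrium: T_e = [S(1−α)/(4σ)]^(1/4) = 273.0 K.
Only a fraction (1−α) is absorbed and it's spread over 4πR², so ΔF = (1−α)ΔS/4 = -11.22 W m^-2.
Planck response: λ_P = 4σT_e³ = 4·5.67×10⁻⁸·(273.0)³ = 4.616 W m^-2/K.
ΔT₀ = ΔF/λ_P = -11.22/4.616 = -2.43 K.

-2.4 K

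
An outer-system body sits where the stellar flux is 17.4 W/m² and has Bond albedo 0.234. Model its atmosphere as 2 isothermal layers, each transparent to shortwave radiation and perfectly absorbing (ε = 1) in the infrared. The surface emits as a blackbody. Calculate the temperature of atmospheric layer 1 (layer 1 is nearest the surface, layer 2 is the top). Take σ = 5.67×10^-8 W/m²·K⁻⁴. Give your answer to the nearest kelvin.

Top-of-atmosphere balance: σT_e⁴ = S(1−α)/4 = 3.332 W/m² → T_e = 87.56 K.
In the N-layer model, layer k (counted from the surface) has T_k = (N+1−k)^(1/4)·T_e.
With k = 1: T_1 = (2+1−1)^¼·87.56 K = 104.1 K.

104 K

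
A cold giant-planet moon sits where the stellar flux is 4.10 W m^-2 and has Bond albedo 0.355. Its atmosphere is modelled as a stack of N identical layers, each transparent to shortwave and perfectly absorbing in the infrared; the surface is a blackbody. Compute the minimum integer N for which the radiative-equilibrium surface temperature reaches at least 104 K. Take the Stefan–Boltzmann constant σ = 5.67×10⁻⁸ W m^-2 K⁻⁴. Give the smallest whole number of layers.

OLR = S(1−α)/4 = 0.6611 W m^-2; the top layer radiates at T_e = 58.44 K.
Need (N+1)T_e⁴ ≥ T_s⁴, i.e. N+1 ≥ (104/58.44)⁴ = 10.033.
The minimum whole number is N = 10.

10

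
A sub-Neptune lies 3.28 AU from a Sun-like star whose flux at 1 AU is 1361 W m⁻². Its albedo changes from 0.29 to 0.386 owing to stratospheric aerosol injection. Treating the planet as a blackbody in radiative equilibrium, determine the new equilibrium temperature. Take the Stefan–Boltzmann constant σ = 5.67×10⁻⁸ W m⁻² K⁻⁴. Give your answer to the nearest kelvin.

136 K

Flux at the orbit: S = 1361/(3.28)² = 126.5 W m⁻².
T₂ = [S(1−α₂)/(4σ)]^(1/4) = [126.5·0.614/(4σ)]^(1/4) = 136.0 K.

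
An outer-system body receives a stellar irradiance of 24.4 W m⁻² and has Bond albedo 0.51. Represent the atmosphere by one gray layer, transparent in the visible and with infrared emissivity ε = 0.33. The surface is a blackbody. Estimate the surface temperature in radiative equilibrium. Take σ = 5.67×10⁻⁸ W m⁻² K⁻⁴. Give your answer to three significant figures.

Effective emission temperature (TOA balance): σT_e⁴ = S(1−α)/4 = 2.989 W m⁻² → T_e = 85.21 K.
For a single slab of emissivity ε, T_s⁴ = 2T_e⁴/(2−ε); thus T_s = 85.21·(1.198)^(1/4) = 89.14 K.

89.1 K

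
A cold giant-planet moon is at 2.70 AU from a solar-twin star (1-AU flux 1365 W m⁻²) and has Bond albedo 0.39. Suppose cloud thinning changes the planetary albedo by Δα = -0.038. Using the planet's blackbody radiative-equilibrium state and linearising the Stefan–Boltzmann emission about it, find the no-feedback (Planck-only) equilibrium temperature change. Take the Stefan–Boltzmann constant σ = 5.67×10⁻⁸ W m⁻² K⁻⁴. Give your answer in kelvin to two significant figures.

Irradiance scales as 1/d², so S = 1365 W m⁻² × (1/2.70)² = 187.2 W m⁻².
Reference equilibrium: T_e = [S(1−α)/(4σ)]^(1/4) = 149.8 K.
ΔF = −(S/4)Δα = −(187.2/4)×(-0.038) = 1.779 W m⁻².
Planck response: λ_P = 4σT_e³ = 4·5.67×10⁻⁸·(149.8)³ = 0.7625 W m⁻²/K.
So ΔT₀ = 1.779/0.7625 = 2.33 K.

2.3 K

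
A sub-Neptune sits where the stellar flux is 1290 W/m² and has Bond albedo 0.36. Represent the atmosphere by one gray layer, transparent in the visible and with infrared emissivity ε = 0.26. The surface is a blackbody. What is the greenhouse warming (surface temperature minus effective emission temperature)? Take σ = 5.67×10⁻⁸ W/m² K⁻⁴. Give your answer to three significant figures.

8.70 kelvin

At the top of the atmosphere, σT_e⁴ = S(1−α)/4 = 206.4 W/m², giving T_e = 245.6 K.
The surface balance (absorbed SW + ε·downward IR = σT_s⁴) with T_a⁴ = T_s⁴/2 reduces to T_s = T_e·[2/(2−ε)]^¼ = 254.3 K.
T_s − T_e = 254.3 − 245.6 = 8.702 K.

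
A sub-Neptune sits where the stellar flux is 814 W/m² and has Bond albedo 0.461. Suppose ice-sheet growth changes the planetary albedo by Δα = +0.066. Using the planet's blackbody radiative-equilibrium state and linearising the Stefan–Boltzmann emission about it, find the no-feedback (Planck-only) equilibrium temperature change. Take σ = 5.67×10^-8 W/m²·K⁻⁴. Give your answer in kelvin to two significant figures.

The baseline emission temperature is T_e = 209.7 K.
TOA radiative forcing: ΔF = −S·Δα/4 = −814.0·(+0.066)/4 = -13.43 W/m².
Planck response: λ_P = 4σT_e³ = 4·5.67×10⁻⁸·(209.7)³ = 2.092 W/m²/K.
ΔT₀ = ΔF/λ_P = -13.43/2.092 = -6.42 K.

-6.4 K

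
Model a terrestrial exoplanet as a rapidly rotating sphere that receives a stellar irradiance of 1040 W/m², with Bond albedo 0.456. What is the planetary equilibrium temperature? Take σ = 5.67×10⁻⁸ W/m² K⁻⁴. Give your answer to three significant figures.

Averaging over the sphere, the absorbed flux is S(1−α)/4 = 141.4 W/m².
Set σT⁴ = 141.4 → T = (141.4/σ)^(1/4) = 223.5 K.

223 K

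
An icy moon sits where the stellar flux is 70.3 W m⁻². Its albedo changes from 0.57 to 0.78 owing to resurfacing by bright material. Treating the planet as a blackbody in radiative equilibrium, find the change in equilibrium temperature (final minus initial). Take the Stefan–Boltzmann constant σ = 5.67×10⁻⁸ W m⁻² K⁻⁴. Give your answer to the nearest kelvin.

Before: T₁ = [70.30·0.43/(4σ)]^(1/4) = 107.4 K.
With α = 0.78, T₂ = 90.87 K.
Change: 90.87 − 107.4 = -16.57 K.

-17 K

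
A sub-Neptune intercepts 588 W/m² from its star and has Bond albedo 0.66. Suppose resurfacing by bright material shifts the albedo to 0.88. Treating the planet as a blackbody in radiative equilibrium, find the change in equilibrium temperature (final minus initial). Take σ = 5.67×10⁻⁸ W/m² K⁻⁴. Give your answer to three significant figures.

Initial: T₁ = [S(1−0.66)/(4σ)]^(1/4) = 172.3 K.
With α = 0.88, T₂ = 132.8 K.
ΔT = T₂ − T₁ = -39.50 K.

-39.5 K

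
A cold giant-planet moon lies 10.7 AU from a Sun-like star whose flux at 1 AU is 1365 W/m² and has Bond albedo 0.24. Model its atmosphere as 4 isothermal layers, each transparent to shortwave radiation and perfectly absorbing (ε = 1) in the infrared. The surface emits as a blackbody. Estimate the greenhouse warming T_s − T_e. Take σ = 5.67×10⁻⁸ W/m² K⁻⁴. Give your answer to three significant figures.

Flux at the orbit: S = 1365/(10.7)² = 11.92 W/m².
Top-of-atmosphere balance: σT_e⁴ = S(1−α)/4 = 2.265 W/m² → T_e = 79.50 K.
Surface: T_s = (5)^¼·T_e = 118.9 K.
Warming: T_s − T_e = 39.38 K.

39.4 K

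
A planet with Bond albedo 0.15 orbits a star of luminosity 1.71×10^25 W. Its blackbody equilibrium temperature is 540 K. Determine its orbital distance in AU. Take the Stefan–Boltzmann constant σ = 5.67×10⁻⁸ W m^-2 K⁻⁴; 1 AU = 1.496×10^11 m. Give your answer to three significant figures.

0.0518 AU

The flux needed for this T is 4σT⁴/(1−0.15) = 22690 W m^-2.
From L = 4πd²S, d = √(1.71×10^25/(4π·22690)) = 7.745×10^9 m = 0.05177 AU.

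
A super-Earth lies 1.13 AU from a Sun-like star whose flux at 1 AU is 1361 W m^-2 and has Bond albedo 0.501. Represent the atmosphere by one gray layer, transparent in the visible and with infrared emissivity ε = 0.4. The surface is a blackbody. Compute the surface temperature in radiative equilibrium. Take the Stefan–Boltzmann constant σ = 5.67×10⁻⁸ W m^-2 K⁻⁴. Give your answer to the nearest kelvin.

By the inverse-square law, S = 1361/1.13² = 1066 W m^-2.
The planet radiates to space at T_e = [S(1−α)/(4σ)]^(1/4) = 220.1 K.
The surface balance (absorbed SW + ε·downward IR = σT_s⁴) with T_a⁴ = T_s⁴/2 reduces to T_s = T_e·[2/(2−ε)]^¼ = 232.7 K.

233 K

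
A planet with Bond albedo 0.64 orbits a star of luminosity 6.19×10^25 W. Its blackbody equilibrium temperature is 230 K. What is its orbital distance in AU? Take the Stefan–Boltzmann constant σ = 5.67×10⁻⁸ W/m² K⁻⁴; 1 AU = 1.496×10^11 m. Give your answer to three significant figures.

0.353 AU

Required flux: S = 4σT⁴/(1−α) = 1763 W/m².
From L = 4πd²S, d = √(6.19×10^25/(4π·1763)) = 5.286×10^10 m = 0.3533 AU.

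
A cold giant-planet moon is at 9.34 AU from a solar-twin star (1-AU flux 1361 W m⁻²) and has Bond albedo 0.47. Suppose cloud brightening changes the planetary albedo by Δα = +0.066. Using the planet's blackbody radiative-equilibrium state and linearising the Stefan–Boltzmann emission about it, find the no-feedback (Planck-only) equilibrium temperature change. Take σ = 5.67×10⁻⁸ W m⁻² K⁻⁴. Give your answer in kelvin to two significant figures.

-2.4 K

Flux at the orbit: S = 1361/(9.34)² = 15.60 W m⁻².
Reference equilibrium: T_e = [S(1−α)/(4σ)]^(1/4) = 77.71 K.
TOA radiative forcing: ΔF = −S·Δα/4 = −15.60·(+0.066)/4 = -0.2574 W m⁻².
Linearising σT⁴ gives d(σT⁴)/dT = 4σT_e³ = 0.1064 W m⁻² per K.
Hence the no-feedback warming is ΔF/(4σT_e³) = -2.42 K.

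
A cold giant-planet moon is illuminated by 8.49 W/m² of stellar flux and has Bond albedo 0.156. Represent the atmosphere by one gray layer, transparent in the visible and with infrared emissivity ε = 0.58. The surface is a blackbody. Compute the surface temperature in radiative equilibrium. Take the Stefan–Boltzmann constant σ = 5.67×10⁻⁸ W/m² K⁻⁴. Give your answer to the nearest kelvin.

82 K

The planet radiates to space at T_e = [S(1−α)/(4σ)]^(1/4) = 74.97 K.
For a single slab of emissivity ε, T_s⁴ = 2T_e⁴/(2−ε); thus T_s = 74.97·(1.408)^(1/4) = 81.67 K.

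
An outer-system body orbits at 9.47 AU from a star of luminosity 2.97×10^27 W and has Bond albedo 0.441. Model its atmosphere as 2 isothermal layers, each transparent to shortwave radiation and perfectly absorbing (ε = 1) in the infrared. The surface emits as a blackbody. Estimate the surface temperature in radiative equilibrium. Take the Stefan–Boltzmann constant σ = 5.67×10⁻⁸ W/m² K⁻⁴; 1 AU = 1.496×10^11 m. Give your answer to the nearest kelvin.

172 K

d = 9.47 × 1.496×10^11 m = 1.417×10^12 m.
S = L/(4πd²) = 117.8 W/m².
The effective emission temperature is T_e = [S(1−α)/(4σ)]^¼ = 130.5 K.
Layer-by-layer balance gives σT_s⁴ = (N+1)σT_e⁴, so T_s = 3^¼·130.5 = 171.8 K.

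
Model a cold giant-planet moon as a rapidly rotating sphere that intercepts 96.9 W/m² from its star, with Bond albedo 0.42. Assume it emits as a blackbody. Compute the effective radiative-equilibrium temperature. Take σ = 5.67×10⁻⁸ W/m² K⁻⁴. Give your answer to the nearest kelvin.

125 kelvin

The planet absorbs (1−α)S over its disc πR² and re-emits over 4πR², so the mean absorbed flux is (1−0.42)·96.90/4 = 14.05 W/m².
Set σT⁴ = 14.05 → T = (14.05/σ)^(1/4) = 125.5 K.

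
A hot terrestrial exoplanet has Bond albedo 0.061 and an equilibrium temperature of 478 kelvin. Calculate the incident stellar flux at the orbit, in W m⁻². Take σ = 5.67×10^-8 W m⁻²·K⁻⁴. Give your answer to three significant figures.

From S(1−α)/4 = σT⁴: S = 4σT⁴/(1−α).
The emitted flux is σT⁴ = 2960 W m⁻².
S = 4·2960/0.939 = 12610 W m⁻².

12600 W m⁻²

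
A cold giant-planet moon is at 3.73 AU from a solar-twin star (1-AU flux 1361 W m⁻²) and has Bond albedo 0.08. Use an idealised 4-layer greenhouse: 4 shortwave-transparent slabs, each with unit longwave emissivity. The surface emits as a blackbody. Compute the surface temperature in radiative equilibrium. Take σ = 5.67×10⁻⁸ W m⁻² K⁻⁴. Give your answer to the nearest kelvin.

By the inverse-square law, S = 1361/3.73² = 97.82 W m⁻².
Top-of-atmosphere balance: σT_e⁴ = S(1−α)/4 = 22.50 W m⁻² → T_e = 141.1 K.
For an N-layer opaque stack, T_s⁴ = (N+1)T_e⁴, hence T_s = (5)^(1/4)×141.1 K = 211.1 K.

211 K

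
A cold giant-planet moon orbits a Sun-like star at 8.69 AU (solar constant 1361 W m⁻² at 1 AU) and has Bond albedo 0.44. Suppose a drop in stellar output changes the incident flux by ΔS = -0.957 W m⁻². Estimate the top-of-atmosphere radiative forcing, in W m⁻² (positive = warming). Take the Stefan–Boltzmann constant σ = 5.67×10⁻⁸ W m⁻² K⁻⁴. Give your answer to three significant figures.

Flux at the orbit: S = 1361/(8.69)² = 18.02 W m⁻².
TOA radiative forcing: ΔF = (1−α)ΔS/4 = 0.56·(-0.957)/4 = -0.1340 W m⁻².

-0.134 W m⁻²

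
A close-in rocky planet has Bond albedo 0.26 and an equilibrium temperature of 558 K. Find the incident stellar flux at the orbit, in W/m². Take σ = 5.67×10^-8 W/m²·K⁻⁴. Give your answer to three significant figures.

From S(1−α)/4 = σT⁴: S = 4σT⁴/(1−α).
The emitted flux is σT⁴ = 5497 W/m².
S = 4·5497/0.74 = 29710 W/m².

29700 W/m²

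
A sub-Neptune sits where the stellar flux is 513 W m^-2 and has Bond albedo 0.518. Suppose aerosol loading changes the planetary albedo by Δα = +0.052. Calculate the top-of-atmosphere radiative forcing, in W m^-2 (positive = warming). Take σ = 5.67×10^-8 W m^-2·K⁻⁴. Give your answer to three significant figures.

The change in absorbed flux is Δ[S(1−α)/4] = −SΔα/4 = -6.669 W m^-2.

-6.67 W m^-2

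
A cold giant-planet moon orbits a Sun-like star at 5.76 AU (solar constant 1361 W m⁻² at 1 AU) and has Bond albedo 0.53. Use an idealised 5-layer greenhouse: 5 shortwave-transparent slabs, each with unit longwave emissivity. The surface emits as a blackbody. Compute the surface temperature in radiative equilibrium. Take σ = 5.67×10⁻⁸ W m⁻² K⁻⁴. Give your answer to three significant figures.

By the inverse-square law, S = 1361/5.76² = 41.02 W m⁻².
OLR = S(1−α)/4 = 4.820 W m⁻²; the top layer radiates at T_e = 96.02 K.
Layer-by-layer balance gives σT_s⁴ = (N+1)σT_e⁴, so T_s = 6^¼·96.02 = 150.3 K.

150 K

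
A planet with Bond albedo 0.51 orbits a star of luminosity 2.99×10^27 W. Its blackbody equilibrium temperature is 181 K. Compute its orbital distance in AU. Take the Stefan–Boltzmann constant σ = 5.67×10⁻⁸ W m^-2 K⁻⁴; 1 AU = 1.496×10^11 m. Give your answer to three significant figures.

Energy balance gives S = 4σT⁴/(1−α) = 496.8 W m^-2.
S = L/(4πd²) → d = √(L/4πS) = √(2.99×10^27/(4π·496.8)) = 6.921×10^11 m = 4.626 AU.

4.63 AU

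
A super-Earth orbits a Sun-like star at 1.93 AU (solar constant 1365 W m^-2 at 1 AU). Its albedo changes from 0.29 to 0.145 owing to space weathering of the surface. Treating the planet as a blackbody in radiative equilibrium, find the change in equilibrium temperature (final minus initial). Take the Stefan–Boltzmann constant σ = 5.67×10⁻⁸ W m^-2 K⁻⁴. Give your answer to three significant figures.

Irradiance scales as 1/d², so S = 1365 W m^-2 × (1/1.93)² = 366.5 W m^-2.
Initial: T₁ = [S(1−0.29)/(4σ)]^(1/4) = 184.0 K.
Final:   T₂ = [S(1−0.145)/(4σ)]^(1/4) = 192.8 K.
ΔT = T₂ − T₁ = 8.752 K.

8.75 K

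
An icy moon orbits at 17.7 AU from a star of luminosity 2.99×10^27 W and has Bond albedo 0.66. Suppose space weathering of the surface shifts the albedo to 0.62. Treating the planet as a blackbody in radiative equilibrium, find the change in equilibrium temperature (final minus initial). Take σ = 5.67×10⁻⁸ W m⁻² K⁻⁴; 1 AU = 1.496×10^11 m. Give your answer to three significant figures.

2.38 K

Orbital distance: d = 17.7 AU = 2.648×10^12 m.
Spreading L over a sphere of radius d: S = 2.99×10^27/(4π·2.65×10^12²) = 33.94 W m⁻².
Before: T₁ = [33.94·0.34/(4σ)]^(1/4) = 84.45 K.
Final:   T₂ = [S(1−0.62)/(4σ)]^(1/4) = 86.84 K.
ΔT = T₂ − T₁ = 2.381 K.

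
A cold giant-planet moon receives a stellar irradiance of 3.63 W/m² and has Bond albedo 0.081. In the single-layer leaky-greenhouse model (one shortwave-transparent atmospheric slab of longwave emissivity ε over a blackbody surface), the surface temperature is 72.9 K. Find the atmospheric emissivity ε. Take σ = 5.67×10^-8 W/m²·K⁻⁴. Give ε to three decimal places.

0.958

Effective temperature: T_e = [S(1−α)/(4σ)]^(1/4) = 61.93 K.
Inverting T_s⁴ = 2T_e⁴/(2−ε): (T_e/T_s)⁴ = 0.5208, so ε = 2(1 − 0.5208) = 0.9584.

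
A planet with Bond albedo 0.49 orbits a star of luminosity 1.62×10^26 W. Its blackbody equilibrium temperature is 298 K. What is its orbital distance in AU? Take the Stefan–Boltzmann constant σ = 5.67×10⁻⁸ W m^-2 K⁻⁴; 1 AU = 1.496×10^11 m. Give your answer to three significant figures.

Required flux: S = 4σT⁴/(1−α) = 3507 W m^-2.
From L = 4πd²S, d = √(1.62×10^26/(4π·3507)) = 6.063×10^10 m = 0.4053 AU.

0.405 AU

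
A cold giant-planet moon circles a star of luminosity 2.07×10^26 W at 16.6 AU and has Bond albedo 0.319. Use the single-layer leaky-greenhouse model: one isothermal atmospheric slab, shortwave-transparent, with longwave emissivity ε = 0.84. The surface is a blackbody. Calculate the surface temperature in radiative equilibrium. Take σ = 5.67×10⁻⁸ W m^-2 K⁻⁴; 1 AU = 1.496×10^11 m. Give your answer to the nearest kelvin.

61 K

d = 16.6 × 1.496×10^11 m = 2.483×10^12 m.
Spreading L over a sphere of radius d: S = 2.07×10^26/(4π·2.48×10^12²) = 2.671 W m^-2.
The planet radiates to space at T_e = [S(1−α)/(4σ)]^(1/4) = 53.22 K.
For a single slab of emissivity ε, T_s⁴ = 2T_e⁴/(2−ε); thus T_s = 53.22·(1.724)^(1/4) = 60.98 K.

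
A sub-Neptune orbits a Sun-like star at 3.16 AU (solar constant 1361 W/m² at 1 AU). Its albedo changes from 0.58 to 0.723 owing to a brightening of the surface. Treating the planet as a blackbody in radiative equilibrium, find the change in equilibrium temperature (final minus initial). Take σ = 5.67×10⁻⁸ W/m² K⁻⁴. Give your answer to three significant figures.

By the inverse-square law, S = 1361/3.16² = 136.3 W/m².
Initial: T₁ = [S(1−0.58)/(4σ)]^(1/4) = 126.0 K.
With α = 0.723, T₂ = 113.6 K.
Change: 113.6 − 126.0 = -12.46 K.

-12.5 K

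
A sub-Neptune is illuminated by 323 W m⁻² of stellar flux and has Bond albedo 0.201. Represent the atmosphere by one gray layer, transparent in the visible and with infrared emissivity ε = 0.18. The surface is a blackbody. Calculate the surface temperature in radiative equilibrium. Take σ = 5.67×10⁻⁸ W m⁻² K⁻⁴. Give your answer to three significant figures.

The planet radiates to space at T_e = [S(1−α)/(4σ)]^(1/4) = 183.7 K.
Surface balance with a leaky layer gives σT_s⁴ = σT_e⁴·2/(2−ε), so T_s = T_e·[2/(2−0.18)]^(1/4) = 188.0 K.

188 K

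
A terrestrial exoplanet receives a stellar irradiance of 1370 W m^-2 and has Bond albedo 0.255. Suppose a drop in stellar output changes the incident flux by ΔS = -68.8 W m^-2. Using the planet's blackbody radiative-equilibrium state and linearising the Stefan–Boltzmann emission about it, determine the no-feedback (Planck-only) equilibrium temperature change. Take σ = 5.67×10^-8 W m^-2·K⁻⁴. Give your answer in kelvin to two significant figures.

-3.3 K

The baseline emission temperature is T_e = 259.0 K.
Only a fraction (1−α) is absorbed and it's spread over 4πR², so ΔF = (1−α)ΔS/4 = -12.81 W m^-2.
The Planck feedback parameter is 4σT_e³ = 3.941 W m^-2/K.
ΔT₀ = ΔF/λ_P = -12.81/3.941 = -3.25 K.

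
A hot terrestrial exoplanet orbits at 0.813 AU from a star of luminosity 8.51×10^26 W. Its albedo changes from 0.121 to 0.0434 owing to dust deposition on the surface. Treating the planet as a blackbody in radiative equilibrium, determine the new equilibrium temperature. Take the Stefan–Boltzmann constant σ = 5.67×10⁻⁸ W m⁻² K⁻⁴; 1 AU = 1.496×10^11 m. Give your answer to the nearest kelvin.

d = 0.813 × 1.496×10^11 m = 1.216×10^11 m.
S = L/(4πd²) = 4578 W m⁻².
With the new albedo, S(1−α₂)/4 = 1095 W m⁻², so T₂ = 372.8 K.

373 kelvin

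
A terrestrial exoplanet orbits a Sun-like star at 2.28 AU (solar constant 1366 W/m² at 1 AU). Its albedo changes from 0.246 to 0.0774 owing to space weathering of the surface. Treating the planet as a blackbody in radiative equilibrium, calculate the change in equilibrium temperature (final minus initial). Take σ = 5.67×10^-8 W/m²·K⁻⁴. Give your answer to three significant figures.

Flux at the orbit: S = 1366/(2.28)² = 262.8 W/m².
Before: T₁ = [262.8·0.754/(4σ)]^(1/4) = 171.9 K.
Final:   T₂ = [S(1−0.0774)/(4σ)]^(1/4) = 180.8 K.
Change: 180.8 − 171.9 = 8.896 K.

8.90 K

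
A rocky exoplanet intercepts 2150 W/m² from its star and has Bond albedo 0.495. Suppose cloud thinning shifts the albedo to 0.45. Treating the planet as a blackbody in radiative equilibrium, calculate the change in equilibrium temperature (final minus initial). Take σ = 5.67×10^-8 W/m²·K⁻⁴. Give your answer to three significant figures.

5.67 K

Before: T₁ = [2150·0.505/(4σ)]^(1/4) = 263.0 K.
Final:   T₂ = [S(1−0.45)/(4σ)]^(1/4) = 268.7 K.
Change: 268.7 − 263.0 = 5.674 K.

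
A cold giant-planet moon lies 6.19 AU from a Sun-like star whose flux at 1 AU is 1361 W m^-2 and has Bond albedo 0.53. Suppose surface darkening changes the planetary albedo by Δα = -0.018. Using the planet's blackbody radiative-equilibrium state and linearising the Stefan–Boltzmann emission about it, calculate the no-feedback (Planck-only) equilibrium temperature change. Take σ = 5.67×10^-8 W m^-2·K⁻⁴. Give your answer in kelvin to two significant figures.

0.89 kelvin

Flux at the orbit: S = 1361/(6.19)² = 35.52 W m^-2.
Unperturbed T_e = [35.52·(1−0.53)/(4σ)]^¼ = 92.63 K.
ΔF = −(S/4)Δα = −(35.52/4)×(-0.018) = 0.1598 W m^-2.
Planck response: λ_P = 4σT_e³ = 4·5.67×10⁻⁸·(92.63)³ = 0.1802 W m^-2/K.
Hence the no-feedback warming is ΔF/(4σT_e³) = 0.887 K.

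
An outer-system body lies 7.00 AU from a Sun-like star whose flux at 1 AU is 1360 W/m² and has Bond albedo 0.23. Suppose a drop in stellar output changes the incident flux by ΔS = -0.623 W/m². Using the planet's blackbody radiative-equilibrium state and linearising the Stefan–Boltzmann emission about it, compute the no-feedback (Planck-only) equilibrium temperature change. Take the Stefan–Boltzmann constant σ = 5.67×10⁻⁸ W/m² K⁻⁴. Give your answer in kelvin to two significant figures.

-0.55 K

Flux at the orbit: S = 1360/(7.00)² = 27.76 W/m².
The baseline emission temperature is T_e = 98.53 K.
Only a fraction (1−α) is absorbed and it's spread over 4πR², so ΔF = (1−α)ΔS/4 = -0.1199 W/m².
The Planck feedback parameter is 4σT_e³ = 0.2169 W/m²/K.
Hence the no-feedback warming is ΔF/(4σT_e³) = -0.553 K.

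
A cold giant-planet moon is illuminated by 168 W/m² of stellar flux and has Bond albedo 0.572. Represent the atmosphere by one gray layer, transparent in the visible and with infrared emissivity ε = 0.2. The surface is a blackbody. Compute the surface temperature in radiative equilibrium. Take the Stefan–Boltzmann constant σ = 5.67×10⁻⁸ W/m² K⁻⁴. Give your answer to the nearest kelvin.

137 kelvin

The planet radiates to space at T_e = [S(1−α)/(4σ)]^(1/4) = 133.4 K.
For a single slab of emissivity ε, T_s⁴ = 2T_e⁴/(2−ε); thus T_s = 133.4·(1.111)^(1/4) = 137.0 K.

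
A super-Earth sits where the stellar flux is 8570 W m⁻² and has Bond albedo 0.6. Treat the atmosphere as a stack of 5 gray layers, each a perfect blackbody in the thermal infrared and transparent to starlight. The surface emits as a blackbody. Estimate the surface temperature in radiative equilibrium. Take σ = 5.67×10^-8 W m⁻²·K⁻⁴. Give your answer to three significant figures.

Top-of-atmosphere balance: σT_e⁴ = S(1−α)/4 = 857.0 W m⁻² → T_e = 350.6 K.
Layer-by-layer balance gives σT_s⁴ = (N+1)σT_e⁴, so T_s = 6^¼·350.6 = 548.8 K.

549 K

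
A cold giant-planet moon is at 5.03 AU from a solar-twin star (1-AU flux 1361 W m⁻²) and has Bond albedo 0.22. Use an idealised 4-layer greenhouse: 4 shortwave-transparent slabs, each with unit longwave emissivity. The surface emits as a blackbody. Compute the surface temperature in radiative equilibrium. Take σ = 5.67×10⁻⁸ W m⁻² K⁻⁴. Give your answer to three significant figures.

Irradiance scales as 1/d², so S = 1361 W m⁻² × (1/5.03)² = 53.79 W m⁻².
Top-of-atmosphere balance: σT_e⁴ = S(1−α)/4 = 10.49 W m⁻² → T_e = 116.6 K.
With N = 4 opaque layers, T_s = (N+1)^(1/4)·T_e = 5^(1/4)·116.6 = 174.4 K.

174 kelvin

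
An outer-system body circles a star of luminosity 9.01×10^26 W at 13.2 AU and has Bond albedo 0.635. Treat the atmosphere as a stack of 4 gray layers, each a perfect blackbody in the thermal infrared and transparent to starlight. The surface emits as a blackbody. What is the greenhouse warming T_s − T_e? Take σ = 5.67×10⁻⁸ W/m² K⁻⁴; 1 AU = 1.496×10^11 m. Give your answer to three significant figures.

36.5 kelvin

Orbital distance: d = 13.2 AU = 1.975×10^12 m.
Flux at the orbit: S = L/(4πd²) = 9.01×10^26/(4π·(1.97×10^12)²) = 18.39 W/m².
OLR = S(1−α)/4 = 1.678 W/m²; the top layer radiates at T_e = 73.75 K.
T_s = (N+1)^(1/4)·T_e = 110.3 K.
Warming: T_s − T_e = 36.53 K.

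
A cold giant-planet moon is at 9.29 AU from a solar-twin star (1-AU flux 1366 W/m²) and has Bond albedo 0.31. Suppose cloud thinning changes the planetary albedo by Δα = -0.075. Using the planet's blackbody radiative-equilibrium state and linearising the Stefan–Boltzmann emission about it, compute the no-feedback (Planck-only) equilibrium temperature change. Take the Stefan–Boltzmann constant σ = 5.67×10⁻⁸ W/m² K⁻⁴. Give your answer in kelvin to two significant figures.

Irradiance scales as 1/d², so S = 1366 W/m² × (1/9.29)² = 15.83 W/m².
Reference equilibrium: T_e = [S(1−α)/(4σ)]^(1/4) = 83.30 K.
The change in absorbed flux is Δ[S(1−α)/4] = −SΔα/4 = 0.2968 W/m².
Planck response: λ_P = 4σT_e³ = 4·5.67×10⁻⁸·(83.30)³ = 0.1311 W/m²/K.
Hence the no-feedback warming is ΔF/(4σT_e³) = 2.26 K.

2.3 K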